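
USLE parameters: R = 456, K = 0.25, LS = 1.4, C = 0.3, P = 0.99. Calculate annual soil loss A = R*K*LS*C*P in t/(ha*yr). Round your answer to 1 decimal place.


Step 1: A = R * K * LS * C * P
Step 2: R * K = 456 * 0.25 = 114.0
Step 3: (R*K) * LS = 114.0 * 1.4 = 159.6
Step 4: * C * P = 159.6 * 0.3 * 0.99 = 47.4
Step 5: A = 47.4 t/(ha*yr)

47.4


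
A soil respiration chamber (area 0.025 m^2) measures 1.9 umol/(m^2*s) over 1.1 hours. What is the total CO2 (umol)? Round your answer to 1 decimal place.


Step 1: Convert time to seconds: 1.1 hr * 3600 = 3960.0 s
Step 2: Total = flux * area * time_s
Step 3: Total = 1.9 * 0.025 * 3960.0
Step 4: Total = 188.1 umol

188.1


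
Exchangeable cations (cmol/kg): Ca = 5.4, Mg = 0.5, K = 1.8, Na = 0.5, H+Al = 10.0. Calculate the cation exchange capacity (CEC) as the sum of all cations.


Step 1: CEC = Ca + Mg + K + Na + (H+Al)
Step 2: CEC = 5.4 + 0.5 + 1.8 + 0.5 + 10.0
Step 3: CEC = 18.2 cmol/kg

18.2


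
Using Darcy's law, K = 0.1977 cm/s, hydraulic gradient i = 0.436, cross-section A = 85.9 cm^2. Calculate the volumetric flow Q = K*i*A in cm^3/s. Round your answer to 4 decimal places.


Step 1: Apply Darcy's law: Q = K * i * A
Step 2: Q = 0.1977 * 0.436 * 85.9
Step 3: Q = 7.4043 cm^3/s

7.4043


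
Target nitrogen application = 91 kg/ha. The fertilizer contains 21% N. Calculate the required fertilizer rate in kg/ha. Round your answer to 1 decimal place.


Step 1: Fertilizer rate = target N / (N content / 100)
Step 2: Rate = 91 / (21 / 100)
Step 3: Rate = 91 / 0.21
Step 4: Rate = 433.3 kg/ha

433.3


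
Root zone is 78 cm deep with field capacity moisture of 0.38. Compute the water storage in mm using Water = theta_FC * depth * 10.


Step 1: Water (mm) = theta_FC * depth (cm) * 10
Step 2: Water = 0.38 * 78 * 10
Step 3: Water = 296.4 mm

296.4


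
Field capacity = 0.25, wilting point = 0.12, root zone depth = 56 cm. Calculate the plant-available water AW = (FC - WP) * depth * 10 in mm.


Step 1: Available water = (FC - WP) * depth * 10
Step 2: AW = (0.25 - 0.12) * 56 * 10
Step 3: AW = 0.13 * 56 * 10
Step 4: AW = 72.8 mm

72.8


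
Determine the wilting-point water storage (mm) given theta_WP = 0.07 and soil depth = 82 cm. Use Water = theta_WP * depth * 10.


Step 1: Water (mm) = theta_WP * depth * 10
Step 2: Water = 0.07 * 82 * 10
Step 3: Water = 57.4 mm

57.4


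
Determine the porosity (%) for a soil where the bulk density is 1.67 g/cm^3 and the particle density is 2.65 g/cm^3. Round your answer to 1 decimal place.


Step 1: Formula: n = 100 * (1 - BD / PD)
Step 2: n = 100 * (1 - 1.67 / 2.65)
Step 3: n = 100 * (1 - 0.63019)
Step 4: n = 37.0%

37.0


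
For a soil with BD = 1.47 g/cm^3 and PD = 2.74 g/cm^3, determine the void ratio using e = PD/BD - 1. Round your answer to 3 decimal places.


Step 1: e = PD / BD - 1
Step 2: e = 2.74 / 1.47 - 1
Step 3: e = 1.86395 - 1
Step 4: e = 0.864

0.864


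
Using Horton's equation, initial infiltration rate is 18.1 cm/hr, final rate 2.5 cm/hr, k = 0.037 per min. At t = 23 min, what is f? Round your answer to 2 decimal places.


Step 1: f = fc + (f0 - fc) * exp(-k * t)
Step 2: exp(-0.037 * 23) = 0.426988
Step 3: f = 2.5 + (18.1 - 2.5) * 0.426988
Step 4: f = 2.5 + 15.6 * 0.426988
Step 5: f = 9.16 cm/hr

9.16


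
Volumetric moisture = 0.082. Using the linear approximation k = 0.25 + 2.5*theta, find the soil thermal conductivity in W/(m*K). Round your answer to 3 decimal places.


Step 1: k = 0.25 + 2.5 * theta
Step 2: k = 0.25 + 2.5 * 0.082
Step 3: k = 0.25 + 0.205
Step 4: k = 0.455 W/(m*K)

0.455


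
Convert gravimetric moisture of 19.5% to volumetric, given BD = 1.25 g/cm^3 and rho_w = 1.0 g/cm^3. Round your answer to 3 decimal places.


Step 1: theta = (w / 100) * BD / rho_w
Step 2: theta = (19.5 / 100) * 1.25 / 1.0
Step 3: theta = 0.195 * 1.25
Step 4: theta = 0.244

0.244


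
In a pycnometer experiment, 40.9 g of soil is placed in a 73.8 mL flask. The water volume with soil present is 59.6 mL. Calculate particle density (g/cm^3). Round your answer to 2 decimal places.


Step 1: Volume of solids = flask volume - water volume with soil
Step 2: V_solids = 73.8 - 59.6 = 14.2 mL
Step 3: Particle density = mass / V_solids = 40.9 / 14.2 = 2.88 g/cm^3

2.88


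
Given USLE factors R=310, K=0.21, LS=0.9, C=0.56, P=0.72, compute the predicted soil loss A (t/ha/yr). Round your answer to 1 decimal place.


Step 1: A = R * K * LS * C * P
Step 2: R * K = 310 * 0.21 = 65.1
Step 3: (R*K) * LS = 65.1 * 0.9 = 58.59
Step 4: * C * P = 58.59 * 0.56 * 0.72 = 23.6
Step 5: A = 23.6 t/(ha*yr)

23.6


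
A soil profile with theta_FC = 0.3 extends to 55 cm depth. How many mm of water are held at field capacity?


Step 1: Water (mm) = theta_FC * depth (cm) * 10
Step 2: Water = 0.3 * 55 * 10
Step 3: Water = 165.0 mm

165.0


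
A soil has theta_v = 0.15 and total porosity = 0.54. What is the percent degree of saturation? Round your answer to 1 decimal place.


Step 1: S = 100 * theta_v / n
Step 2: S = 100 * 0.15 / 0.54
Step 3: S = 27.8%

27.8


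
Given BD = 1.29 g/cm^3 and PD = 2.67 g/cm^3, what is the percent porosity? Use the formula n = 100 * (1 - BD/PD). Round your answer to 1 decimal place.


Step 1: Formula: n = 100 * (1 - BD / PD)
Step 2: n = 100 * (1 - 1.29 / 2.67)
Step 3: n = 100 * (1 - 0.48315)
Step 4: n = 51.7%

51.7


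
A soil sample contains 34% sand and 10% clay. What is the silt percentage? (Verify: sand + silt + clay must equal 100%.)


Step 1: sand + silt + clay = 100%
Step 2: silt = 100 - sand - clay
Step 3: silt = 100 - 34 - 10
Step 4: silt = 56%

56


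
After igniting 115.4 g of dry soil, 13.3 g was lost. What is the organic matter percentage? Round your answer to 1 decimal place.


Step 1: OM% = 100 * LOI / sample mass
Step 2: OM = 100 * 13.3 / 115.4
Step 3: OM = 11.5%

11.5


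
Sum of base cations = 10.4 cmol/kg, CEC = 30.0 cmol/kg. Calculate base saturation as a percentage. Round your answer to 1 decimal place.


Step 1: BS = 100 * (sum of bases) / CEC
Step 2: BS = 100 * 10.4 / 30.0
Step 3: BS = 34.7%

34.7


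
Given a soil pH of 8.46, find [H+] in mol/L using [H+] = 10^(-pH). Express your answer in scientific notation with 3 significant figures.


Step 1: [H+] = 10^(-pH)
Step 2: [H+] = 10^(-8.46)
Step 3: [H+] = 3.47e-09 mol/L

3.47e-09


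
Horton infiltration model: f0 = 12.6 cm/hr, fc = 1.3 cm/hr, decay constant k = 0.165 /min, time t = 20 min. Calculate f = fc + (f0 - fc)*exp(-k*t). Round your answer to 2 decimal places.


Step 1: f = fc + (f0 - fc) * exp(-k * t)
Step 2: exp(-0.165 * 20) = 0.036883
Step 3: f = 1.3 + (12.6 - 1.3) * 0.036883
Step 4: f = 1.3 + 11.3 * 0.036883
Step 5: f = 1.72 cm/hr

1.72


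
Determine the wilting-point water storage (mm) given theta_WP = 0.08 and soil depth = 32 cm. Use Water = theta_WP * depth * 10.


Step 1: Water (mm) = theta_WP * depth * 10
Step 2: Water = 0.08 * 32 * 10
Step 3: Water = 25.6 mm

25.6


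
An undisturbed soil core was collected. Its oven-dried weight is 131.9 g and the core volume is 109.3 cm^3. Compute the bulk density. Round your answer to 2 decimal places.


Step 1: Identify the formula: BD = dry mass / volume
Step 2: Substitute values: BD = 131.9 / 109.3
Step 3: BD = 1.21 g/cm^3

1.21


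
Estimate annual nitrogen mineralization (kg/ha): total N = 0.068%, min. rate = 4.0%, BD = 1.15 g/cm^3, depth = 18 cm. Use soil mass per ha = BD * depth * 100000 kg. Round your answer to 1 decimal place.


Step 1: Soil mass per ha = BD * depth * 100000 = 1.15 * 18 * 100000 = 2070000 kg
Step 2: Total N pool = soil mass * N%/100 = 2070000 * 0.068/100 = 1407.6 kg/ha
Step 3: N mineralized = N pool * rate%/100 = 1407.6 * 4.0/100 = 56.3 kg/ha/yr

56.3


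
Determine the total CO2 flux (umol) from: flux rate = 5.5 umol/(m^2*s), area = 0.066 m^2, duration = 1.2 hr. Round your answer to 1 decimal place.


Step 1: Convert time to seconds: 1.2 hr * 3600 = 4320.0 s
Step 2: Total = flux * area * time_s
Step 3: Total = 5.5 * 0.066 * 4320.0
Step 4: Total = 1568.2 umol

1568.2


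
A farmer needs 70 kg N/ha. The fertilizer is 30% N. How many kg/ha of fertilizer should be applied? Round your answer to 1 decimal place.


Step 1: Fertilizer rate = target N / (N content / 100)
Step 2: Rate = 70 / (30 / 100)
Step 3: Rate = 70 / 0.3
Step 4: Rate = 233.3 kg/ha

233.3


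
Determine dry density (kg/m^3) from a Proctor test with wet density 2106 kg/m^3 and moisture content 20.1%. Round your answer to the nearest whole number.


Step 1: Dry density = wet density / (1 + w/100)
Step 2: Dry density = 2106 / (1 + 20.1/100)
Step 3: Dry density = 2106 / 1.201
Step 4: Dry density = 1754 kg/m^3

1754


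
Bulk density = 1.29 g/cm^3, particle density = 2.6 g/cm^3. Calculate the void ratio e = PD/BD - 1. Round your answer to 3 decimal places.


Step 1: e = PD / BD - 1
Step 2: e = 2.6 / 1.29 - 1
Step 3: e = 2.0155 - 1
Step 4: e = 1.016

1.016


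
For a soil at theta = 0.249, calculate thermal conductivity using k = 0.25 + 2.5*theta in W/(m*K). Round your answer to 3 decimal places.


Step 1: k = 0.25 + 2.5 * theta
Step 2: k = 0.25 + 2.5 * 0.249
Step 3: k = 0.25 + 0.623
Step 4: k = 0.873 W/(m*K)

0.873


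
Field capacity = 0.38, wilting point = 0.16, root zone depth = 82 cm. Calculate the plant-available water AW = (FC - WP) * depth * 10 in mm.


Step 1: Available water = (FC - WP) * depth * 10
Step 2: AW = (0.38 - 0.16) * 82 * 10
Step 3: AW = 0.22 * 82 * 10
Step 4: AW = 180.4 mm

180.4


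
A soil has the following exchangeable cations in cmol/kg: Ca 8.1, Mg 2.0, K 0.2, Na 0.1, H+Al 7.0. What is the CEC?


Step 1: CEC = Ca + Mg + K + Na + (H+Al)
Step 2: CEC = 8.1 + 2.0 + 0.2 + 0.1 + 7.0
Step 3: CEC = 17.4 cmol/kg

17.4


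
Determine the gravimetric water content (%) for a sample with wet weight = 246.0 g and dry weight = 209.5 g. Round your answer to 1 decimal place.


Step 1: Water mass = wet - dry = 246.0 - 209.5 = 36.5 g
Step 2: w = 100 * water mass / dry mass
Step 3: w = 100 * 36.5 / 209.5 = 17.4%

17.4


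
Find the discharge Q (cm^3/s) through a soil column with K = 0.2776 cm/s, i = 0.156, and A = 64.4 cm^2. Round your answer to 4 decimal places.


Step 1: Apply Darcy's law: Q = K * i * A
Step 2: Q = 0.2776 * 0.156 * 64.4
Step 3: Q = 2.7889 cm^3/s

2.7889


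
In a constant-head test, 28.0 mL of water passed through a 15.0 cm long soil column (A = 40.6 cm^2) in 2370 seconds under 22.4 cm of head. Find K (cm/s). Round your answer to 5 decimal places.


Step 1: K = Q * L / (A * t * h)
Step 2: Numerator = 28.0 * 15.0 = 420.0
Step 3: Denominator = 40.6 * 2370 * 22.4 = 2155372.8
Step 4: K = 420.0 / 2155372.8 = 0.00019 cm/s

0.00019


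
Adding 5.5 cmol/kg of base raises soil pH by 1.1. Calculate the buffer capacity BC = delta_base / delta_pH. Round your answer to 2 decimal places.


Step 1: BC = change in base / change in pH
Step 2: BC = 5.5 / 1.1
Step 3: BC = 5.0 cmol/(kg*pH unit)

5.0


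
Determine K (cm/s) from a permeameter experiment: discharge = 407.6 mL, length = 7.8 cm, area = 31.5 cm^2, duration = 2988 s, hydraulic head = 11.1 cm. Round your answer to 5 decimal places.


Step 1: K = Q * L / (A * t * h)
Step 2: Numerator = 407.6 * 7.8 = 3179.28
Step 3: Denominator = 31.5 * 2988 * 11.1 = 1044754.2
Step 4: K = 3179.28 / 1044754.2 = 0.00304 cm/s

0.00304


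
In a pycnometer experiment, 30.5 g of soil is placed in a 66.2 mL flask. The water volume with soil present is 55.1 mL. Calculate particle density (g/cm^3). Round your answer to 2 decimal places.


Step 1: Volume of solids = flask volume - water volume with soil
Step 2: V_solids = 66.2 - 55.1 = 11.1 mL
Step 3: Particle density = mass / V_solids = 30.5 / 11.1 = 2.75 g/cm^3

2.75


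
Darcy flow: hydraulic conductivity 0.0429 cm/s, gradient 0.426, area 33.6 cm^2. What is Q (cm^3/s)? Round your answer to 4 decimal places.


Step 1: Apply Darcy's law: Q = K * i * A
Step 2: Q = 0.0429 * 0.426 * 33.6
Step 3: Q = 0.6141 cm^3/s

0.6141


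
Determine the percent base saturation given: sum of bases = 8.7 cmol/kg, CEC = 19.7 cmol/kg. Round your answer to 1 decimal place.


Step 1: BS = 100 * (sum of bases) / CEC
Step 2: BS = 100 * 8.7 / 19.7
Step 3: BS = 44.2%

44.2


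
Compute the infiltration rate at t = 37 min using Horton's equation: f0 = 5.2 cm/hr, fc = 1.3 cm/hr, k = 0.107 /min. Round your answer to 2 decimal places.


Step 1: f = fc + (f0 - fc) * exp(-k * t)
Step 2: exp(-0.107 * 37) = 0.019082
Step 3: f = 1.3 + (5.2 - 1.3) * 0.019082
Step 4: f = 1.3 + 3.9 * 0.019082
Step 5: f = 1.37 cm/hr

1.37


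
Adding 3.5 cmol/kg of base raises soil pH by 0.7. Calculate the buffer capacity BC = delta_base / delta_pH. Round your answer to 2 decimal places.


Step 1: BC = change in base / change in pH
Step 2: BC = 3.5 / 0.7
Step 3: BC = 5.0 cmol/(kg*pH unit)

5.0


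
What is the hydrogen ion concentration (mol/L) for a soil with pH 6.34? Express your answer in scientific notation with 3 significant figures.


Step 1: [H+] = 10^(-pH)
Step 2: [H+] = 10^(-6.34)
Step 3: [H+] = 4.57e-07 mol/L

4.57e-07


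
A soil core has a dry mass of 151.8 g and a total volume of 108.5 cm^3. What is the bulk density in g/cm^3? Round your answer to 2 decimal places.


Step 1: Identify the formula: BD = dry mass / volume
Step 2: Substitute values: BD = 151.8 / 108.5
Step 3: BD = 1.4 g/cm^3

1.4


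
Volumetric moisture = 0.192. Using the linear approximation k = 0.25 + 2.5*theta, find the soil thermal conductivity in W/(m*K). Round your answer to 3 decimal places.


Step 1: k = 0.25 + 2.5 * theta
Step 2: k = 0.25 + 2.5 * 0.192
Step 3: k = 0.25 + 0.48
Step 4: k = 0.73 W/(m*K)

0.73


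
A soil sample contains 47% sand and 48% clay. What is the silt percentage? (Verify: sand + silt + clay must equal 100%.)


Step 1: sand + silt + clay = 100%
Step 2: silt = 100 - sand - clay
Step 3: silt = 100 - 47 - 48
Step 4: silt = 5%

5


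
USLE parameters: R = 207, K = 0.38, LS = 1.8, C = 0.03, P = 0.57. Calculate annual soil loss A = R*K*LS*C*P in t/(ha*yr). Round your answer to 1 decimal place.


Step 1: A = R * K * LS * C * P
Step 2: R * K = 207 * 0.38 = 78.66
Step 3: (R*K) * LS = 78.66 * 1.8 = 141.588
Step 4: * C * P = 141.588 * 0.03 * 0.57 = 2.4
Step 5: A = 2.4 t/(ha*yr)

2.4


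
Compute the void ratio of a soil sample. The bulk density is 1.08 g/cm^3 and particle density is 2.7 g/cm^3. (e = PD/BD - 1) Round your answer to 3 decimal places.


Step 1: e = PD / BD - 1
Step 2: e = 2.7 / 1.08 - 1
Step 3: e = 2.5 - 1
Step 4: e = 1.5

1.5


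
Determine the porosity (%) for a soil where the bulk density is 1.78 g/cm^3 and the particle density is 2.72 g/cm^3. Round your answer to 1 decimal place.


Step 1: Formula: n = 100 * (1 - BD / PD)
Step 2: n = 100 * (1 - 1.78 / 2.72)
Step 3: n = 100 * (1 - 0.65441)
Step 4: n = 34.6%

34.6


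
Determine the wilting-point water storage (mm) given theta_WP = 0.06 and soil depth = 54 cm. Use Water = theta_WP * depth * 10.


Step 1: Water (mm) = theta_WP * depth * 10
Step 2: Water = 0.06 * 54 * 10
Step 3: Water = 32.4 mm

32.4


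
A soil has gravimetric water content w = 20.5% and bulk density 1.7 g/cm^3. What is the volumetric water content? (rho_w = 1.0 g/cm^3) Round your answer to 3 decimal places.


Step 1: theta = (w / 100) * BD / rho_w
Step 2: theta = (20.5 / 100) * 1.7 / 1.0
Step 3: theta = 0.205 * 1.7
Step 4: theta = 0.349

0.349


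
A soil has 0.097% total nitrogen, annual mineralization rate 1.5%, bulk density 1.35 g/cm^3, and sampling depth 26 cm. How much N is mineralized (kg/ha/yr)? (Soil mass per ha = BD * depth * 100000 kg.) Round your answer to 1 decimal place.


Step 1: Soil mass per ha = BD * depth * 100000 = 1.35 * 26 * 100000 = 3510000 kg
Step 2: Total N pool = soil mass * N%/100 = 3510000 * 0.097/100 = 3404.7 kg/ha
Step 3: N mineralized = N pool * rate%/100 = 3404.7 * 1.5/100 = 51.1 kg/ha/yr

51.1


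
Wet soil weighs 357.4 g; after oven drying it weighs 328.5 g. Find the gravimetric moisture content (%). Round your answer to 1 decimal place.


Step 1: Water mass = wet - dry = 357.4 - 328.5 = 28.9 g
Step 2: w = 100 * water mass / dry mass
Step 3: w = 100 * 28.9 / 328.5 = 8.8%

8.8


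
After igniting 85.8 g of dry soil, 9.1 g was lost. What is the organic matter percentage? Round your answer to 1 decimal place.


Step 1: OM% = 100 * LOI / sample mass
Step 2: OM = 100 * 9.1 / 85.8
Step 3: OM = 10.6%

10.6


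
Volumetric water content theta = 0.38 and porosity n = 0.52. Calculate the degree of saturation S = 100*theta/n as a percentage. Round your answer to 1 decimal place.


Step 1: S = 100 * theta_v / n
Step 2: S = 100 * 0.38 / 0.52
Step 3: S = 73.1%

73.1


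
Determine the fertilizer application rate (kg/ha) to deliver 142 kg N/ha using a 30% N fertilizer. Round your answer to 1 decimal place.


Step 1: Fertilizer rate = target N / (N content / 100)
Step 2: Rate = 142 / (30 / 100)
Step 3: Rate = 142 / 0.3
Step 4: Rate = 473.3 kg/ha

473.3


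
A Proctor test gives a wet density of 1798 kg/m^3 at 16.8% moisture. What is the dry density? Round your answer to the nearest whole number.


Step 1: Dry density = wet density / (1 + w/100)
Step 2: Dry density = 1798 / (1 + 16.8/100)
Step 3: Dry density = 1798 / 1.168
Step 4: Dry density = 1539 kg/m^3

1539


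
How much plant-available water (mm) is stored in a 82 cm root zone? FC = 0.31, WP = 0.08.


Step 1: Available water = (FC - WP) * depth * 10
Step 2: AW = (0.31 - 0.08) * 82 * 10
Step 3: AW = 0.23 * 82 * 10
Step 4: AW = 188.6 mm

188.6


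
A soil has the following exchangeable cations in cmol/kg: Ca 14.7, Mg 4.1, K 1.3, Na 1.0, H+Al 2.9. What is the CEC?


Step 1: CEC = Ca + Mg + K + Na + (H+Al)
Step 2: CEC = 14.7 + 4.1 + 1.3 + 1.0 + 2.9
Step 3: CEC = 24.0 cmol/kg

24.0


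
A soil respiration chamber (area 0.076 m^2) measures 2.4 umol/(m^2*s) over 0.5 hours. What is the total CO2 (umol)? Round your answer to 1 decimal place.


Step 1: Convert time to seconds: 0.5 hr * 3600 = 1800.0 s
Step 2: Total = flux * area * time_s
Step 3: Total = 2.4 * 0.076 * 1800.0
Step 4: Total = 328.3 umol

328.3


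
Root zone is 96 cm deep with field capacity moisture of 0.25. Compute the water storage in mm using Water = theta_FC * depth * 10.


Step 1: Water (mm) = theta_FC * depth (cm) * 10
Step 2: Water = 0.25 * 96 * 10
Step 3: Water = 240.0 mm

240.0


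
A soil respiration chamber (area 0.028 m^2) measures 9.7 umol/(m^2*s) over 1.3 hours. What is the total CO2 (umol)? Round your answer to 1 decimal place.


Step 1: Convert time to seconds: 1.3 hr * 3600 = 4680.0 s
Step 2: Total = flux * area * time_s
Step 3: Total = 9.7 * 0.028 * 4680.0
Step 4: Total = 1271.1 umol

1271.1


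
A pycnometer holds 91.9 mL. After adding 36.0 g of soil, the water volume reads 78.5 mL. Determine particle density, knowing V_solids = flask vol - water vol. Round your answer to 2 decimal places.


Step 1: Volume of solids = flask volume - water volume with soil
Step 2: V_solids = 91.9 - 78.5 = 13.4 mL
Step 3: Particle density = mass / V_solids = 36.0 / 13.4 = 2.69 g/cm^3

2.69


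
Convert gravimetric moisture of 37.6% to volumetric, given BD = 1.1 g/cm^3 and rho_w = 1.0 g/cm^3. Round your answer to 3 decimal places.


Step 1: theta = (w / 100) * BD / rho_w
Step 2: theta = (37.6 / 100) * 1.1 / 1.0
Step 3: theta = 0.376 * 1.1
Step 4: theta = 0.414

0.414


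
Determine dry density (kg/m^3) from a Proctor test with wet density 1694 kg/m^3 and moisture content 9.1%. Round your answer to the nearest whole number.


Step 1: Dry density = wet density / (1 + w/100)
Step 2: Dry density = 1694 / (1 + 9.1/100)
Step 3: Dry density = 1694 / 1.091
Step 4: Dry density = 1553 kg/m^3

1553


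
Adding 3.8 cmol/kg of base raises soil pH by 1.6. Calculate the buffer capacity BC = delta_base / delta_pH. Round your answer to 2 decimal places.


Step 1: BC = change in base / change in pH
Step 2: BC = 3.8 / 1.6
Step 3: BC = 2.38 cmol/(kg*pH unit)

2.38


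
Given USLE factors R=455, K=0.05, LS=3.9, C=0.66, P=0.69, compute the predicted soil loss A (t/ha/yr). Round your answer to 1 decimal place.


Step 1: A = R * K * LS * C * P
Step 2: R * K = 455 * 0.05 = 22.75
Step 3: (R*K) * LS = 22.75 * 3.9 = 88.725
Step 4: * C * P = 88.725 * 0.66 * 0.69 = 40.4
Step 5: A = 40.4 t/(ha*yr)

40.4


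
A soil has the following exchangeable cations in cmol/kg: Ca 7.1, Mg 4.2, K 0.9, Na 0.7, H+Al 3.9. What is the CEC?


Step 1: CEC = Ca + Mg + K + Na + (H+Al)
Step 2: CEC = 7.1 + 4.2 + 0.9 + 0.7 + 3.9
Step 3: CEC = 16.8 cmol/kg

16.8


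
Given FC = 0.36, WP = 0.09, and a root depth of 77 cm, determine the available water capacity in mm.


Step 1: Available water = (FC - WP) * depth * 10
Step 2: AW = (0.36 - 0.09) * 77 * 10
Step 3: AW = 0.27 * 77 * 10
Step 4: AW = 207.9 mm

207.9


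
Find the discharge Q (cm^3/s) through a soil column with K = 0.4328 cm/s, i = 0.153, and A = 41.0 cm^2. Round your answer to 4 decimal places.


Step 1: Apply Darcy's law: Q = K * i * A
Step 2: Q = 0.4328 * 0.153 * 41.0
Step 3: Q = 2.715 cm^3/s

2.715


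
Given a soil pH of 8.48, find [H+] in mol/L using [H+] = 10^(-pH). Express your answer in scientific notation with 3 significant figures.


Step 1: [H+] = 10^(-pH)
Step 2: [H+] = 10^(-8.48)
Step 3: [H+] = 3.31e-09 mol/L

3.31e-09


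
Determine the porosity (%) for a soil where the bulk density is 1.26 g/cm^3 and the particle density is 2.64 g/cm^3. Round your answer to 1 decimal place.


Step 1: Formula: n = 100 * (1 - BD / PD)
Step 2: n = 100 * (1 - 1.26 / 2.64)
Step 3: n = 100 * (1 - 0.47727)
Step 4: n = 52.3%

52.3


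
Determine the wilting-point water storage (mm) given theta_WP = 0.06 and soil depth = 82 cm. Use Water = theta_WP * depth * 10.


Step 1: Water (mm) = theta_WP * depth * 10
Step 2: Water = 0.06 * 82 * 10
Step 3: Water = 49.2 mm

49.2


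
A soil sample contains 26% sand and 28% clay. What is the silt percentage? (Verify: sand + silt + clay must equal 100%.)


Step 1: sand + silt + clay = 100%
Step 2: silt = 100 - sand - clay
Step 3: silt = 100 - 26 - 28
Step 4: silt = 46%

46


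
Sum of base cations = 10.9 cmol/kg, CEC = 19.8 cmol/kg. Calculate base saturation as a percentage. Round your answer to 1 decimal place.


Step 1: BS = 100 * (sum of bases) / CEC
Step 2: BS = 100 * 10.9 / 19.8
Step 3: BS = 55.1%

55.1


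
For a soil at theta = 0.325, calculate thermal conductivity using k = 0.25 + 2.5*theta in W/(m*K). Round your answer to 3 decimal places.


Step 1: k = 0.25 + 2.5 * theta
Step 2: k = 0.25 + 2.5 * 0.325
Step 3: k = 0.25 + 0.813
Step 4: k = 1.063 W/(m*K)

1.063


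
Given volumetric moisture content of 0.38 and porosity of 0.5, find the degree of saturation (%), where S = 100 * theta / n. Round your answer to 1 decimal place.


Step 1: S = 100 * theta_v / n
Step 2: S = 100 * 0.38 / 0.5
Step 3: S = 76.0%

76.0


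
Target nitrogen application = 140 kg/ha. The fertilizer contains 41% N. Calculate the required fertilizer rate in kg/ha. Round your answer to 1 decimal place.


Step 1: Fertilizer rate = target N / (N content / 100)
Step 2: Rate = 140 / (41 / 100)
Step 3: Rate = 140 / 0.41
Step 4: Rate = 341.5 kg/ha

341.5


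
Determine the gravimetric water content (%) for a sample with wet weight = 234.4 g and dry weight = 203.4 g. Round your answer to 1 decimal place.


Step 1: Water mass = wet - dry = 234.4 - 203.4 = 31.0 g
Step 2: w = 100 * water mass / dry mass
Step 3: w = 100 * 31.0 / 203.4 = 15.2%

15.2


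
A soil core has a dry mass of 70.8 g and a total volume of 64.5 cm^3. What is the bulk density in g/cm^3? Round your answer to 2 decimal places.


Step 1: Identify the formula: BD = dry mass / volume
Step 2: Substitute values: BD = 70.8 / 64.5
Step 3: BD = 1.1 g/cm^3

1.1


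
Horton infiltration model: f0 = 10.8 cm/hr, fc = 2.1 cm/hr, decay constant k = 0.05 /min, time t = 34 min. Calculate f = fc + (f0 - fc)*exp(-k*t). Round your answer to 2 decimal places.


Step 1: f = fc + (f0 - fc) * exp(-k * t)
Step 2: exp(-0.05 * 34) = 0.182684
Step 3: f = 2.1 + (10.8 - 2.1) * 0.182684
Step 4: f = 2.1 + 8.7 * 0.182684
Step 5: f = 3.69 cm/hr

3.69


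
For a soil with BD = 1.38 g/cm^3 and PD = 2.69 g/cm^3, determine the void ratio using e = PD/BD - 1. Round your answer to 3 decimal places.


Step 1: e = PD / BD - 1
Step 2: e = 2.69 / 1.38 - 1
Step 3: e = 1.94928 - 1
Step 4: e = 0.949

0.949


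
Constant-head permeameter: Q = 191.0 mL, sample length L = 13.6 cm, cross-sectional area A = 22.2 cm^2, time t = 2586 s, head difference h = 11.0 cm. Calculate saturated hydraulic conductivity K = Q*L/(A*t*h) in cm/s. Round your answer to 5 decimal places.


Step 1: K = Q * L / (A * t * h)
Step 2: Numerator = 191.0 * 13.6 = 2597.6
Step 3: Denominator = 22.2 * 2586 * 11.0 = 631501.2
Step 4: K = 2597.6 / 631501.2 = 0.00411 cm/s

0.00411


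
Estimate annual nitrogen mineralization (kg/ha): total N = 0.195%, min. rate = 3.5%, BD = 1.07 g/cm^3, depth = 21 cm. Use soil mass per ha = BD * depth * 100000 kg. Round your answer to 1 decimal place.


Step 1: Soil mass per ha = BD * depth * 100000 = 1.07 * 21 * 100000 = 2247000 kg
Step 2: Total N pool = soil mass * N%/100 = 2247000 * 0.195/100 = 4381.65 kg/ha
Step 3: N mineralized = N pool * rate%/100 = 4381.65 * 3.5/100 = 153.4 kg/ha/yr

153.4


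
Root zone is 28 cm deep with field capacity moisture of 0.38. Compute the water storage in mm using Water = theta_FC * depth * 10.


Step 1: Water (mm) = theta_FC * depth (cm) * 10
Step 2: Water = 0.38 * 28 * 10
Step 3: Water = 106.4 mm

106.4


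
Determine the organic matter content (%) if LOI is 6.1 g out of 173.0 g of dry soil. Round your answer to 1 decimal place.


Step 1: OM% = 100 * LOI / sample mass
Step 2: OM = 100 * 6.1 / 173.0
Step 3: OM = 3.5%

3.5


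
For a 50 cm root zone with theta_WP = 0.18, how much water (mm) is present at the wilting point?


Step 1: Water (mm) = theta_WP * depth * 10
Step 2: Water = 0.18 * 50 * 10
Step 3: Water = 90.0 mm

90.0


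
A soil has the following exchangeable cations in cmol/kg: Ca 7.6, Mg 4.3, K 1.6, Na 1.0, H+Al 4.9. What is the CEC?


Step 1: CEC = Ca + Mg + K + Na + (H+Al)
Step 2: CEC = 7.6 + 4.3 + 1.6 + 1.0 + 4.9
Step 3: CEC = 19.4 cmol/kg

19.4


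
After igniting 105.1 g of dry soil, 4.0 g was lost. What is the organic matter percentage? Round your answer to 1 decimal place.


Step 1: OM% = 100 * LOI / sample mass
Step 2: OM = 100 * 4.0 / 105.1
Step 3: OM = 3.8%

3.8


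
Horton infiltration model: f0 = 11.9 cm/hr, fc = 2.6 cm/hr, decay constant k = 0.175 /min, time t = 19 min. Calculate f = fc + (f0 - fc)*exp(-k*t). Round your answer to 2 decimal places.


Step 1: f = fc + (f0 - fc) * exp(-k * t)
Step 2: exp(-0.175 * 19) = 0.035973
Step 3: f = 2.6 + (11.9 - 2.6) * 0.035973
Step 4: f = 2.6 + 9.3 * 0.035973
Step 5: f = 2.93 cm/hr

2.93


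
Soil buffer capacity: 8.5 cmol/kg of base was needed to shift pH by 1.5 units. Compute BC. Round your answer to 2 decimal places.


Step 1: BC = change in base / change in pH
Step 2: BC = 8.5 / 1.5
Step 3: BC = 5.67 cmol/(kg*pH unit)

5.67


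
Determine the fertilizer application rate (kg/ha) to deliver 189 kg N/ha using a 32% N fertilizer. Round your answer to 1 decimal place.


Step 1: Fertilizer rate = target N / (N content / 100)
Step 2: Rate = 189 / (32 / 100)
Step 3: Rate = 189 / 0.32
Step 4: Rate = 590.6 kg/ha

590.6


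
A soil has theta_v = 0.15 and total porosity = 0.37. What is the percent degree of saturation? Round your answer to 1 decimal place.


Step 1: S = 100 * theta_v / n
Step 2: S = 100 * 0.15 / 0.37
Step 3: S = 40.5%

40.5


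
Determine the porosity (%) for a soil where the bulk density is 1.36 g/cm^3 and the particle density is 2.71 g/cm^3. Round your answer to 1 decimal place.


Step 1: Formula: n = 100 * (1 - BD / PD)
Step 2: n = 100 * (1 - 1.36 / 2.71)
Step 3: n = 100 * (1 - 0.50185)
Step 4: n = 49.8%

49.8


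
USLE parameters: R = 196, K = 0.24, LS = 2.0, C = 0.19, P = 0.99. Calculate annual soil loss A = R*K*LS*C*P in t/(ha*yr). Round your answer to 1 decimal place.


Step 1: A = R * K * LS * C * P
Step 2: R * K = 196 * 0.24 = 47.04
Step 3: (R*K) * LS = 47.04 * 2.0 = 94.08
Step 4: * C * P = 94.08 * 0.19 * 0.99 = 17.7
Step 5: A = 17.7 t/(ha*yr)

17.7


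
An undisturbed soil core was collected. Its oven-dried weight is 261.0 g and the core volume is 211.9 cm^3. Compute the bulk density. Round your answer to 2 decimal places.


Step 1: Identify the formula: BD = dry mass / volume
Step 2: Substitute values: BD = 261.0 / 211.9
Step 3: BD = 1.23 g/cm^3

1.23


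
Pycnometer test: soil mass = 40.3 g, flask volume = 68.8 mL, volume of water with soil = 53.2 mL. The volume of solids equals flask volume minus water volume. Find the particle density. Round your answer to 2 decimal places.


Step 1: Volume of solids = flask volume - water volume with soil
Step 2: V_solids = 68.8 - 53.2 = 15.6 mL
Step 3: Particle density = mass / V_solids = 40.3 / 15.6 = 2.58 g/cm^3

2.58


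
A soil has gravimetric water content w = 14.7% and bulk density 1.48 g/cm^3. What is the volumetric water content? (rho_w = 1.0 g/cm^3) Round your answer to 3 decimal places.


Step 1: theta = (w / 100) * BD / rho_w
Step 2: theta = (14.7 / 100) * 1.48 / 1.0
Step 3: theta = 0.147 * 1.48
Step 4: theta = 0.218

0.218


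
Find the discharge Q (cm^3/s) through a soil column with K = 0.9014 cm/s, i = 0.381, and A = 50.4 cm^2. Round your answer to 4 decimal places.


Step 1: Apply Darcy's law: Q = K * i * A
Step 2: Q = 0.9014 * 0.381 * 50.4
Step 3: Q = 17.309 cm^3/s

17.309


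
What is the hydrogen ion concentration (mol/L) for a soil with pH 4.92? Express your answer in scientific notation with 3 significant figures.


Step 1: [H+] = 10^(-pH)
Step 2: [H+] = 10^(-4.92)
Step 3: [H+] = 1.20e-05 mol/L

1.20e-05


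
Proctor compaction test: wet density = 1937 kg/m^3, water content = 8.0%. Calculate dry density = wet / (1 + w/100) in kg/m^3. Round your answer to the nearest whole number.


Step 1: Dry density = wet density / (1 + w/100)
Step 2: Dry density = 1937 / (1 + 8.0/100)
Step 3: Dry density = 1937 / 1.08
Step 4: Dry density = 1794 kg/m^3

1794


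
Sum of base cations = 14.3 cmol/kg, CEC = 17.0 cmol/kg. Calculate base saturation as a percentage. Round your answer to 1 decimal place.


Step 1: BS = 100 * (sum of bases) / CEC
Step 2: BS = 100 * 14.3 / 17.0
Step 3: BS = 84.1%

84.1


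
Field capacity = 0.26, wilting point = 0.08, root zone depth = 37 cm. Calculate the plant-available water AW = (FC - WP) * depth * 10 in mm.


Step 1: Available water = (FC - WP) * depth * 10
Step 2: AW = (0.26 - 0.08) * 37 * 10
Step 3: AW = 0.18 * 37 * 10
Step 4: AW = 66.6 mm

66.6


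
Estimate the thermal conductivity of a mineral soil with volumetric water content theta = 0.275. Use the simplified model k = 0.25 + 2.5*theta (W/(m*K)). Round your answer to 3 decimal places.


Step 1: k = 0.25 + 2.5 * theta
Step 2: k = 0.25 + 2.5 * 0.275
Step 3: k = 0.25 + 0.688
Step 4: k = 0.938 W/(m*K)

0.938


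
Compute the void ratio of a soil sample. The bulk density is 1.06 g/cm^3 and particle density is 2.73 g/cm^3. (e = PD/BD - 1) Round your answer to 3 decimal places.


Step 1: e = PD / BD - 1
Step 2: e = 2.73 / 1.06 - 1
Step 3: e = 2.57547 - 1
Step 4: e = 1.575

1.575


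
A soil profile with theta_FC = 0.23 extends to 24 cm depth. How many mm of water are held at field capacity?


Step 1: Water (mm) = theta_FC * depth (cm) * 10
Step 2: Water = 0.23 * 24 * 10
Step 3: Water = 55.2 mm

55.2


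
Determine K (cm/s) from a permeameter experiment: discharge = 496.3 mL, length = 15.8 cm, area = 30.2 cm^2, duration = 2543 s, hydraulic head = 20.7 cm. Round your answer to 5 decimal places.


Step 1: K = Q * L / (A * t * h)
Step 2: Numerator = 496.3 * 15.8 = 7841.54
Step 3: Denominator = 30.2 * 2543 * 20.7 = 1589731.02
Step 4: K = 7841.54 / 1589731.02 = 0.00493 cm/s

0.00493


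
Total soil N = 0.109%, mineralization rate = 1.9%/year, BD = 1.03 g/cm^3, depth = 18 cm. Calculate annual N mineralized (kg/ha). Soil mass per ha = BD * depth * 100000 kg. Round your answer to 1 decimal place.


Step 1: Soil mass per ha = BD * depth * 100000 = 1.03 * 18 * 100000 = 1854000 kg
Step 2: Total N pool = soil mass * N%/100 = 1854000 * 0.109/100 = 2020.86 kg/ha
Step 3: N mineralized = N pool * rate%/100 = 2020.86 * 1.9/100 = 38.4 kg/ha/yr

38.4


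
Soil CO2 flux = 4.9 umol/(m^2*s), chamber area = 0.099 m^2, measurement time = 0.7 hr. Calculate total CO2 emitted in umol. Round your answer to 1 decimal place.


Step 1: Convert time to seconds: 0.7 hr * 3600 = 2520.0 s
Step 2: Total = flux * area * time_s
Step 3: Total = 4.9 * 0.099 * 2520.0
Step 4: Total = 1222.5 umol

1222.5


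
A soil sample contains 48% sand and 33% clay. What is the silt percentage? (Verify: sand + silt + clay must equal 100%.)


Step 1: sand + silt + clay = 100%
Step 2: silt = 100 - sand - clay
Step 3: silt = 100 - 48 - 33
Step 4: silt = 19%

19


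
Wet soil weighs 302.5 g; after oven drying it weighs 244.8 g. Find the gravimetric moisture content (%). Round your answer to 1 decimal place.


Step 1: Water mass = wet - dry = 302.5 - 244.8 = 57.7 g
Step 2: w = 100 * water mass / dry mass
Step 3: w = 100 * 57.7 / 244.8 = 23.6%

23.6


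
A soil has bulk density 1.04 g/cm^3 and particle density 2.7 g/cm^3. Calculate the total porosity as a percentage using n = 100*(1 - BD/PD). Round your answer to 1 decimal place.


Step 1: Formula: n = 100 * (1 - BD / PD)
Step 2: n = 100 * (1 - 1.04 / 2.7)
Step 3: n = 100 * (1 - 0.38519)
Step 4: n = 61.5%

61.5


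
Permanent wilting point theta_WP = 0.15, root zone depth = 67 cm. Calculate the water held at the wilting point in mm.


Step 1: Water (mm) = theta_WP * depth * 10
Step 2: Water = 0.15 * 67 * 10
Step 3: Water = 100.5 mm

100.5


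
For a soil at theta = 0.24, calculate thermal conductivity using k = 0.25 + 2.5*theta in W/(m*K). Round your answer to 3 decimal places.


Step 1: k = 0.25 + 2.5 * theta
Step 2: k = 0.25 + 2.5 * 0.24
Step 3: k = 0.25 + 0.6
Step 4: k = 0.85 W/(m*K)

0.85


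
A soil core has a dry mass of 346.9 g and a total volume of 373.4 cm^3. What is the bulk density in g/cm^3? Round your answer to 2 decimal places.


Step 1: Identify the formula: BD = dry mass / volume
Step 2: Substitute values: BD = 346.9 / 373.4
Step 3: BD = 0.93 g/cm^3

0.93


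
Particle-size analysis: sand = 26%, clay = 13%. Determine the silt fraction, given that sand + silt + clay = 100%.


Step 1: sand + silt + clay = 100%
Step 2: silt = 100 - sand - clay
Step 3: silt = 100 - 26 - 13
Step 4: silt = 61%

61


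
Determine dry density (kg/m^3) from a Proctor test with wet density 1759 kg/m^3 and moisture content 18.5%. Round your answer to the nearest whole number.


Step 1: Dry density = wet density / (1 + w/100)
Step 2: Dry density = 1759 / (1 + 18.5/100)
Step 3: Dry density = 1759 / 1.185
Step 4: Dry density = 1484 kg/m^3

1484


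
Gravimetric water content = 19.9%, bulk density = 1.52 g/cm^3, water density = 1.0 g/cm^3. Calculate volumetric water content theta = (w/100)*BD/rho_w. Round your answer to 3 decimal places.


Step 1: theta = (w / 100) * BD / rho_w
Step 2: theta = (19.9 / 100) * 1.52 / 1.0
Step 3: theta = 0.199 * 1.52
Step 4: theta = 0.302

0.302


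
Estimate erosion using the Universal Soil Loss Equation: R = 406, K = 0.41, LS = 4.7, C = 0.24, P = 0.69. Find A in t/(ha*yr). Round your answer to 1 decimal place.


Step 1: A = R * K * LS * C * P
Step 2: R * K = 406 * 0.41 = 166.46
Step 3: (R*K) * LS = 166.46 * 4.7 = 782.362
Step 4: * C * P = 782.362 * 0.24 * 0.69 = 129.6
Step 5: A = 129.6 t/(ha*yr)

129.6


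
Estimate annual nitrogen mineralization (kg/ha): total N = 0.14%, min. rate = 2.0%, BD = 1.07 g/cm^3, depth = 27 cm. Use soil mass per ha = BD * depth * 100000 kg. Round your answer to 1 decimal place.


Step 1: Soil mass per ha = BD * depth * 100000 = 1.07 * 27 * 100000 = 2889000 kg
Step 2: Total N pool = soil mass * N%/100 = 2889000 * 0.14/100 = 4044.6 kg/ha
Step 3: N mineralized = N pool * rate%/100 = 4044.6 * 2.0/100 = 80.9 kg/ha/yr

80.9


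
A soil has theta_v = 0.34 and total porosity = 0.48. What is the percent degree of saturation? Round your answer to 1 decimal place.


Step 1: S = 100 * theta_v / n
Step 2: S = 100 * 0.34 / 0.48
Step 3: S = 70.8%

70.8


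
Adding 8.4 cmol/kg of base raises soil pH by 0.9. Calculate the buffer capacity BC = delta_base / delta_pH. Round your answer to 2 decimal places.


Step 1: BC = change in base / change in pH
Step 2: BC = 8.4 / 0.9
Step 3: BC = 9.33 cmol/(kg*pH unit)

9.33


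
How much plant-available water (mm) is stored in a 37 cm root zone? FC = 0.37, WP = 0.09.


Step 1: Available water = (FC - WP) * depth * 10
Step 2: AW = (0.37 - 0.09) * 37 * 10
Step 3: AW = 0.28 * 37 * 10
Step 4: AW = 103.6 mm

103.6


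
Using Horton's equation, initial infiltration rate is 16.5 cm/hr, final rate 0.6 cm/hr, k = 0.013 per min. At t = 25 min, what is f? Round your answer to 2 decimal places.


Step 1: f = fc + (f0 - fc) * exp(-k * t)
Step 2: exp(-0.013 * 25) = 0.722527
Step 3: f = 0.6 + (16.5 - 0.6) * 0.722527
Step 4: f = 0.6 + 15.9 * 0.722527
Step 5: f = 12.09 cm/hr

12.09


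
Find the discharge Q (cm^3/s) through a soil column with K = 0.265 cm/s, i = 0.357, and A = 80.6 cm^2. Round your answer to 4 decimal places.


Step 1: Apply Darcy's law: Q = K * i * A
Step 2: Q = 0.265 * 0.357 * 80.6
Step 3: Q = 7.6252 cm^3/s

7.6252


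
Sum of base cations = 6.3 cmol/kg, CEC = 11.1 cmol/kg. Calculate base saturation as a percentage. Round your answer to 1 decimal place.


Step 1: BS = 100 * (sum of bases) / CEC
Step 2: BS = 100 * 6.3 / 11.1
Step 3: BS = 56.8%

56.8


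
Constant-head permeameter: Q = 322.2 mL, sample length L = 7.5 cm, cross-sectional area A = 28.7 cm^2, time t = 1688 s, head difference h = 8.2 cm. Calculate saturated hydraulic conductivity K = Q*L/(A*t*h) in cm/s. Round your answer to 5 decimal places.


Step 1: K = Q * L / (A * t * h)
Step 2: Numerator = 322.2 * 7.5 = 2416.5
Step 3: Denominator = 28.7 * 1688 * 8.2 = 397253.92
Step 4: K = 2416.5 / 397253.92 = 0.00608 cm/s

0.00608


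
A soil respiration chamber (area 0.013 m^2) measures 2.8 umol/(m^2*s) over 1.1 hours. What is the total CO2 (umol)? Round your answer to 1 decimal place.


Step 1: Convert time to seconds: 1.1 hr * 3600 = 3960.0 s
Step 2: Total = flux * area * time_s
Step 3: Total = 2.8 * 0.013 * 3960.0
Step 4: Total = 144.1 umol

144.1


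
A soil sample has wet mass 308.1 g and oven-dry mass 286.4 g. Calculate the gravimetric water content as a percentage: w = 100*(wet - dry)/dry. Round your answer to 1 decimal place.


Step 1: Water mass = wet - dry = 308.1 - 286.4 = 21.7 g
Step 2: w = 100 * water mass / dry mass
Step 3: w = 100 * 21.7 / 286.4 = 7.6%

7.6


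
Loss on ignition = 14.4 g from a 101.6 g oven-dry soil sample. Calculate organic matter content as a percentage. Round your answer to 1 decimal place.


Step 1: OM% = 100 * LOI / sample mass
Step 2: OM = 100 * 14.4 / 101.6
Step 3: OM = 14.2%

14.2


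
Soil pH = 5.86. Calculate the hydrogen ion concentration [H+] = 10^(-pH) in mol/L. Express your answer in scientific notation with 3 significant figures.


Step 1: [H+] = 10^(-pH)
Step 2: [H+] = 10^(-5.86)
Step 3: [H+] = 1.38e-06 mol/L

1.38e-06


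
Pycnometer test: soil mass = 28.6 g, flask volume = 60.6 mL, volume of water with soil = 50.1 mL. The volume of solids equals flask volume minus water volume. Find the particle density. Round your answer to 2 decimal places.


Step 1: Volume of solids = flask volume - water volume with soil
Step 2: V_solids = 60.6 - 50.1 = 10.5 mL
Step 3: Particle density = mass / V_solids = 28.6 / 10.5 = 2.72 g/cm^3

2.72
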